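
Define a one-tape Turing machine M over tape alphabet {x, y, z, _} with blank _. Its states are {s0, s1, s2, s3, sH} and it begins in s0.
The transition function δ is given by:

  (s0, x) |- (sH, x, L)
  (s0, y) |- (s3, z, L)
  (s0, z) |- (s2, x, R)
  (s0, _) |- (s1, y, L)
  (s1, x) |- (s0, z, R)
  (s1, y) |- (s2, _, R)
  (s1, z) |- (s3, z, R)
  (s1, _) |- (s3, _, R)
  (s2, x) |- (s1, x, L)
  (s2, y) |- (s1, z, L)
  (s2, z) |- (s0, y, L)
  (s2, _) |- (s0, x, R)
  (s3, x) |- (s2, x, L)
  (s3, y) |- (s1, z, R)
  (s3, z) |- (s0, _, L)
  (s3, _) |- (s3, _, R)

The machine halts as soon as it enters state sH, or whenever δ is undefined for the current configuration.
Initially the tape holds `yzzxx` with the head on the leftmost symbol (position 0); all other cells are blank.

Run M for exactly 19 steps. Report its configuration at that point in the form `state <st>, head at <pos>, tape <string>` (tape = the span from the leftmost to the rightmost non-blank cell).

s0 | __[y]zzxx   read y → write z, move L, go to s3
s3 | _[_]zzzxx   read _ → write _, move R, go to s3
s3 | __[z]zzxx   read z → write _, move L, go to s0
s0 | _[_]_zzxx   read _ → write y, move L, go to s1
s1 | [_]y_zzxx   read _ → write _, move R, go to s3
s3 | _[y]_zzxx   read y → write z, move R, go to s1
s1 | _z[_]zzxx   read _ → write _, move R, go to s3
s3 | _z_[z]zxx   read z → write _, move L, go to s0
s0 | _z[_]_zxx   read _ → write y, move L, go to s1
s1 | _[z]y_zxx   read z → write z, move R, go to s3
s3 | _z[y]_zxx   read y → write z, move R, go to s1
s1 | _zz[_]zxx   read _ → write _, move R, go to s3
s3 | _zz_[z]xx   read z → write _, move L, go to s0
s0 | _zz[_]_xx   read _ → write y, move L, go to s1
s1 | _z[z]y_xx   read z → write z, move R, go to s3
s3 | _zz[y]_xx   read y → write z, move R, go to s1
s1 | _zzz[_]xx   read _ → write _, move R, go to s3
s3 | _zzz_[x]x   read x → write x, move L, go to s2
s2 | _zzz[_]xx   read _ → write x, move R, go to s0
s0 | _zzzx[x]x
After 19 steps: state s0, head at 3, tape zzzxxx.

state s0, head at 3, tape zzzxxx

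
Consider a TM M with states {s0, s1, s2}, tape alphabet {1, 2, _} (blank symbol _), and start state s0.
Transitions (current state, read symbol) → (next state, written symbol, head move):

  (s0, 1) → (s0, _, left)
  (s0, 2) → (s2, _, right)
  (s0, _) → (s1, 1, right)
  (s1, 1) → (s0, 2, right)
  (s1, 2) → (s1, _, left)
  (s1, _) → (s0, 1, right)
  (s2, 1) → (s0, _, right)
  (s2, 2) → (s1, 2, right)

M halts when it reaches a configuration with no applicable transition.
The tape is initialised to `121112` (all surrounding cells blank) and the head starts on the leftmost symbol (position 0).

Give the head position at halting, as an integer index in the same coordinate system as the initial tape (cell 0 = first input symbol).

6

s0 | _[1]21112_   read 1 → write _, move left, go to s0
s0 | [_]_21112_   read _ → write 1, move right, go to s1
s1 | 1[_]21112_   read _ → write 1, move right, go to s0
s0 | 11[2]1112_   read 2 → write _, move right, go to s2
s2 | 11_[1]112_   read 1 → write _, move right, go to s0
s0 | 11__[1]12_   read 1 → write _, move left, go to s0
s0 | 11_[_]_12_   read _ → write 1, move right, go to s1
s1 | 11_1[_]12_   read _ → write 1, move right, go to s0
s0 | 11_11[1]2_   read 1 → write _, move left, go to s0
s0 | 11_1[1]_2_   read 1 → write _, move left, go to s0
s0 | 11_[1]__2_   read 1 → write _, move left, go to s0
s0 | 11[_]___2_   read _ → write 1, move right, go to s1
s1 | 111[_]__2_   read _ → write 1, move right, go to s0
s0 | 1111[_]_2_   read _ → write 1, move right, go to s1
s1 | 11111[_]2_   read _ → write 1, move right, go to s0
s0 | 111111[2]_   read 2 → write _, move right, go to s2
s2 | 111111_[_]
At halt the head is at cell 6.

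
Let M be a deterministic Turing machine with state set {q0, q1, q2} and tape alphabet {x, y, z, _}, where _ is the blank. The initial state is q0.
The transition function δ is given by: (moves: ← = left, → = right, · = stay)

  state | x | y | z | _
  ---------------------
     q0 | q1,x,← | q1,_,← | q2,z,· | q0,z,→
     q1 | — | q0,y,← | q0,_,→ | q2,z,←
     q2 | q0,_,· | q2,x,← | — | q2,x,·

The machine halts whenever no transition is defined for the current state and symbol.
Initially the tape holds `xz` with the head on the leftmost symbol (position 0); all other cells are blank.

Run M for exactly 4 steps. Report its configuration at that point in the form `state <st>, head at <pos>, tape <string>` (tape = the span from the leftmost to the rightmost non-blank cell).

state q0, head at -2, tape zxz

q0 | __[x]z   read x → write x, move ←, go to q1
q1 | _[_]xz   read _ → write z, move ←, go to q2
q2 | [_]zxz   read _ → write x, move ·, go to q2
q2 | [x]zxz   read x → write _, move ·, go to q0
q0 | [_]zxz
After 4 steps: state q0, head at -2, tape zxz.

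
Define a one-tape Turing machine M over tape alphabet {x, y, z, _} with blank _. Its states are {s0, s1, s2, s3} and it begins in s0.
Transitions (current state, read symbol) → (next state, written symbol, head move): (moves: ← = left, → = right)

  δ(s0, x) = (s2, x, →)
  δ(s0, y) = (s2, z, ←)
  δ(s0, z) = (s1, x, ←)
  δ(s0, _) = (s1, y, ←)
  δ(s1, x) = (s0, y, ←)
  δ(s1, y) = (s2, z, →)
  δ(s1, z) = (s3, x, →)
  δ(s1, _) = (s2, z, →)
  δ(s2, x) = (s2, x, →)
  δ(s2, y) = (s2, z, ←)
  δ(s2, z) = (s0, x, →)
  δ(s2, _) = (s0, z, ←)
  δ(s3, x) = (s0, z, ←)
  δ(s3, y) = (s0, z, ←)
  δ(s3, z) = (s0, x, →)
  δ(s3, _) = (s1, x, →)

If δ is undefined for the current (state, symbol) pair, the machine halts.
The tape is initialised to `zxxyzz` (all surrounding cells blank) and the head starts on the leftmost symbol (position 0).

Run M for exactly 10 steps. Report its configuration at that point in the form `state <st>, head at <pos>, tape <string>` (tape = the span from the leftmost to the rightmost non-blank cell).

s0 | _[z]xxyzz   read z → write x, move ←, go to s1
s1 | [_]xxxyzz   read _ → write z, move →, go to s2
s2 | z[x]xxyzz   read x → write x, move →, go to s2
s2 | zx[x]xyzz   read x → write x, move →, go to s2
s2 | zxx[x]yzz   read x → write x, move →, go to s2
s2 | zxxx[y]zz   read y → write z, move ←, go to s2
s2 | zxx[x]zzz   read x → write x, move →, go to s2
s2 | zxxx[z]zz   read z → write x, move →, go to s0
s0 | zxxxx[z]z   read z → write x, move ←, go to s1
s1 | zxxx[x]xz   read x → write y, move ←, go to s0
s0 | zxx[x]yxz
After 10 steps: state s0, head at 2, tape zxxxyxz.

state s0, head at 2, tape zxxxyxz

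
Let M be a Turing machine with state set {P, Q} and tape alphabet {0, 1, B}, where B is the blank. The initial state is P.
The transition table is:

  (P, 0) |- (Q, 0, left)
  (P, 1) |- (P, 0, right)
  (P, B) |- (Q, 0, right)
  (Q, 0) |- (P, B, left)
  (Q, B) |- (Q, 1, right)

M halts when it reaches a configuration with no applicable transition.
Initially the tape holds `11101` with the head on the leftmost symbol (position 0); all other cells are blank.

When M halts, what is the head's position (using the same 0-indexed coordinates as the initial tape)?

4

P | B[1]1101   read 1 → write 0, move right, go to P
P | B0[1]101   read 1 → write 0, move right, go to P
P | B00[1]01   read 1 → write 0, move right, go to P
P | B000[0]1   read 0 → write 0, move left, go to Q
Q | B00[0]01   read 0 → write B, move left, go to P
P | B0[0]B01   read 0 → write 0, move left, go to Q
Q | B[0]0B01   read 0 → write B, move left, go to P
P | [B]B0B01   read B → write 0, move right, go to Q
Q | 0[B]0B01   read B → write 1, move right, go to Q
Q | 01[0]B01   read 0 → write B, move left, go to P
P | 0[1]BB01   read 1 → write 0, move right, go to P
P | 00[B]B01   read B → write 0, move right, go to Q
Q | 000[B]01   read B → write 1, move right, go to Q
Q | 0001[0]1   read 0 → write B, move left, go to P
P | 000[1]B1   read 1 → write 0, move right, go to P
P | 0000[B]1   read B → write 0, move right, go to Q
Q | 00000[1]
At halt the head is at cell 4.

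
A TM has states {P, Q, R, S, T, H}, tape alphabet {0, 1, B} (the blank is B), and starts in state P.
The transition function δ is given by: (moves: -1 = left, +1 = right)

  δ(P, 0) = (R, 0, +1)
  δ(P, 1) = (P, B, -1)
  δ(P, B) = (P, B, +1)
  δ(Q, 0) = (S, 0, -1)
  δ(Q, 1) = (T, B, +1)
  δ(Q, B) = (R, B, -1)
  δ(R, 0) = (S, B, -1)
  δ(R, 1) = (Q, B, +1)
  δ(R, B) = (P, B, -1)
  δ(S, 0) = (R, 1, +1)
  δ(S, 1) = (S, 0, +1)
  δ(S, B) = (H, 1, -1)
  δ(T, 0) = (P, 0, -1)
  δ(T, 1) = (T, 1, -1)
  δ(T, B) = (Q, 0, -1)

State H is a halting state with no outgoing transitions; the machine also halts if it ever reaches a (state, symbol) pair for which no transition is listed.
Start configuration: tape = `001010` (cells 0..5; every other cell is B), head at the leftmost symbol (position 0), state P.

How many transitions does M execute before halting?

15

P | B[0]01010   read 0 → write 0, move +1, go to R
R | B0[0]1010   read 0 → write B, move -1, go to S
S | B[0]B1010   read 0 → write 1, move +1, go to R
R | B1[B]1010   read B → write B, move -1, go to P
P | B[1]B1010   read 1 → write B, move -1, go to P
P | [B]BB1010   read B → write B, move +1, go to P
P | B[B]B1010   read B → write B, move +1, go to P
P | BB[B]1010   read B → write B, move +1, go to P
P | BBB[1]010   read 1 → write B, move -1, go to P
P | BB[B]B010   read B → write B, move +1, go to P
P | BBB[B]010   read B → write B, move +1, go to P
P | BBBB[0]10   read 0 → write 0, move +1, go to R
R | BBBB0[1]0   read 1 → write B, move +1, go to Q
Q | BBBB0B[0]   read 0 → write 0, move -1, go to S
S | BBBB0[B]0   read B → write 1, move -1, go to H
H | BBBB[0]10
M halts after 15 transitions.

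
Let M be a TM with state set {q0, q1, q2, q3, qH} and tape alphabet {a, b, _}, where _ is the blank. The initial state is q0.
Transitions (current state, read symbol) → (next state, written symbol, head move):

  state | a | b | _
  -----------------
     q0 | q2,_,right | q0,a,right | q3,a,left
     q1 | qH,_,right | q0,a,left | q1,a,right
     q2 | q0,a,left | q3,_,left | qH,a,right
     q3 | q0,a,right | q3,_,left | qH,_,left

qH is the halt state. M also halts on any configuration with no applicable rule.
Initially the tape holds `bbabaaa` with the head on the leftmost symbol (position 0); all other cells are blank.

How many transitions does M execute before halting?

q0 | [b]babaaa   read b → write a, move right, go to q0
q0 | a[b]abaaa   read b → write a, move right, go to q0
q0 | aa[a]baaa   read a → write _, move right, go to q2
q2 | aa_[b]aaa   read b → write _, move left, go to q3
q3 | aa[_]_aaa   read _ → write _, move left, go to qH
qH | a[a]__aaa
M halts after 5 transitions.

5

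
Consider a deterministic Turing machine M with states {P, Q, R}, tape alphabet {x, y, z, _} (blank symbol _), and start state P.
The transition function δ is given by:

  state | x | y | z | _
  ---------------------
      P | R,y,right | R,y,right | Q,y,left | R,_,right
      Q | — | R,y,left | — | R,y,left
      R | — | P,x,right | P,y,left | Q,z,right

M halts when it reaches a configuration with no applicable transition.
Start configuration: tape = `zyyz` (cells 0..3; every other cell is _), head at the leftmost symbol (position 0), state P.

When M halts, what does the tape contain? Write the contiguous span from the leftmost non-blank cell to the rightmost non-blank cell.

P | ___[z]yyz   read z → write y, move left, go to Q
Q | __[_]yyyz   read _ → write y, move left, go to R
R | _[_]yyyyz   read _ → write z, move right, go to Q
Q | _z[y]yyyz   read y → write y, move left, go to R
R | _[z]yyyyz   read z → write y, move left, go to P
P | [_]yyyyyz   read _ → write _, move right, go to R
R | _[y]yyyyz   read y → write x, move right, go to P
P | _x[y]yyyz   read y → write y, move right, go to R
R | _xy[y]yyz   read y → write x, move right, go to P
P | _xyx[y]yz   read y → write y, move right, go to R
R | _xyxy[y]z   read y → write x, move right, go to P
P | _xyxyx[z]   read z → write y, move left, go to Q
Q | _xyxy[x]y
The non-blank tape span at halt is xyxyxy.

xyxyxy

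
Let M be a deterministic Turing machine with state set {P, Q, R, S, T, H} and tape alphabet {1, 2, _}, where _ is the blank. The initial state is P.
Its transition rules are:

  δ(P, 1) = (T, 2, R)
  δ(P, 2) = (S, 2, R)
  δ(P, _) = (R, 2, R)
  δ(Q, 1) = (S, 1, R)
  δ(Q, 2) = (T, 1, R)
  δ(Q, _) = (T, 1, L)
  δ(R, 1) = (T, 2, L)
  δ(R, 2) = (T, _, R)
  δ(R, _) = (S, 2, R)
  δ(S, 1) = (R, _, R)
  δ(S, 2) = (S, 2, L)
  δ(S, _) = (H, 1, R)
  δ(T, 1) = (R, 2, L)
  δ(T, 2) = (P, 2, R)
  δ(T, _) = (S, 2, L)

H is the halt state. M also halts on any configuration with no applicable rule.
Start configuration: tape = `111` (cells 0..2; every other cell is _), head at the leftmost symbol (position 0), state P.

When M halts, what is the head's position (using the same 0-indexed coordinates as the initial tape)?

1

P | [1]11_   read 1 → write 2, move R, go to T
T | 2[1]1_   read 1 → write 2, move L, go to R
R | [2]21_   read 2 → write _, move R, go to T
T | _[2]1_   read 2 → write 2, move R, go to P
P | _2[1]_   read 1 → write 2, move R, go to T
T | _22[_]   read _ → write 2, move L, go to S
S | _2[2]2   read 2 → write 2, move L, go to S
S | _[2]22   read 2 → write 2, move L, go to S
S | [_]222   read _ → write 1, move R, go to H
H | 1[2]22
At halt the head is at cell 1.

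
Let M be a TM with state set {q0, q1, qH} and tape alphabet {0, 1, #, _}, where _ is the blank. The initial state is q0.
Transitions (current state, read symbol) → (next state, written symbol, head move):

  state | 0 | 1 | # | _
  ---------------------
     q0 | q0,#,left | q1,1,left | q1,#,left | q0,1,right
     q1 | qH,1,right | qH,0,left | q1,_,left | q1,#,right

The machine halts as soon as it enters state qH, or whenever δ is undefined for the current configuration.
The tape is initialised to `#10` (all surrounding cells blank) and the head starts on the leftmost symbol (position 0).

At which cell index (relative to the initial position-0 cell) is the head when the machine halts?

state=q0 head=0 tape=__[#]10   (q0,#)→(q1,#,left)
state=q1 head=-1 tape=_[_]#10   (q1,_)→(q1,#,right)
state=q1 head=0 tape=_#[#]10   (q1,#)→(q1,_,left)
state=q1 head=-1 tape=_[#]_10   (q1,#)→(q1,_,left)
state=q1 head=-2 tape=[_]__10   (q1,_)→(q1,#,right)
state=q1 head=-1 tape=#[_]_10   (q1,_)→(q1,#,right)
state=q1 head=0 tape=##[_]10   (q1,_)→(q1,#,right)
state=q1 head=1 tape=###[1]0   (q1,1)→(qH,0,left)
state=qH head=0 tape=##[#]00
At halt the head is at cell 0.

0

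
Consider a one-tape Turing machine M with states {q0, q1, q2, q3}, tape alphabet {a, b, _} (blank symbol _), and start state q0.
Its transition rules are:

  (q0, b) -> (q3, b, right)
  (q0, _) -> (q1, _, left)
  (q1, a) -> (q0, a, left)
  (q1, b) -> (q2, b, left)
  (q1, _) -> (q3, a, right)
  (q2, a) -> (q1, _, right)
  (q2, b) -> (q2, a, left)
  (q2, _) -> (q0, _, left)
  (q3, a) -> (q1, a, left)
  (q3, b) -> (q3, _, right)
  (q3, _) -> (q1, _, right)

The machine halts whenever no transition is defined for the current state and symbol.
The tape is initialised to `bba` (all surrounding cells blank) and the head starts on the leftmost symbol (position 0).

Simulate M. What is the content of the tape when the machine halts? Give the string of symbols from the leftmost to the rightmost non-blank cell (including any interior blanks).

q0 | ___[b]ba   read b → write b, move right, go to q3
q3 | ___b[b]a   read b → write _, move right, go to q3
q3 | ___b_[a]   read a → write a, move left, go to q1
q1 | ___b[_]a   read _ → write a, move right, go to q3
q3 | ___ba[a]   read a → write a, move left, go to q1
q1 | ___b[a]a   read a → write a, move left, go to q0
q0 | ___[b]aa   read b → write b, move right, go to q3
q3 | ___b[a]a   read a → write a, move left, go to q1
q1 | ___[b]aa   read b → write b, move left, go to q2
q2 | __[_]baa   read _ → write _, move left, go to q0
q0 | _[_]_baa   read _ → write _, move left, go to q1
q1 | [_]__baa   read _ → write a, move right, go to q3
q3 | a[_]_baa   read _ → write _, move right, go to q1
q1 | a_[_]baa   read _ → write a, move right, go to q3
q3 | a_a[b]aa   read b → write _, move right, go to q3
q3 | a_a_[a]a   read a → write a, move left, go to q1
q1 | a_a[_]aa   read _ → write a, move right, go to q3
q3 | a_aa[a]a   read a → write a, move left, go to q1
q1 | a_a[a]aa   read a → write a, move left, go to q0
q0 | a_[a]aaa
The non-blank tape span at halt is a_aaaa.

a_aaaa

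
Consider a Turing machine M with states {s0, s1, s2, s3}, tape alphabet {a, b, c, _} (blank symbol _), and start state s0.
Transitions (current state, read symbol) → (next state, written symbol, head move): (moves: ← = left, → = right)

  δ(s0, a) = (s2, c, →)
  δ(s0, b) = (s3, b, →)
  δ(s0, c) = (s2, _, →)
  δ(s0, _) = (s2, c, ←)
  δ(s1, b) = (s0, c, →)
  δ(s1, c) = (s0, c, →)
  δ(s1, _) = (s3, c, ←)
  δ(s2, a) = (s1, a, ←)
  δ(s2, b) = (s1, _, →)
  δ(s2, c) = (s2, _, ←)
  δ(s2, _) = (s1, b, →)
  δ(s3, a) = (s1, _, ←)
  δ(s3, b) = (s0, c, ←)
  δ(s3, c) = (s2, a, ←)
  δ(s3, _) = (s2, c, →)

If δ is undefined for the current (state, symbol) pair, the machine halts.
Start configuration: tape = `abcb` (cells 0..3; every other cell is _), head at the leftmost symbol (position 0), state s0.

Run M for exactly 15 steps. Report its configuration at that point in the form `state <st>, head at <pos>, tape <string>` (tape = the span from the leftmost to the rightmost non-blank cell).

state s2, head at 3, tape c_cbacc

s0 | [a]bcb___   read a → write c, move →, go to s2
s2 | c[b]cb___   read b → write _, move →, go to s1
s1 | c_[c]b___   read c → write c, move →, go to s0
s0 | c_c[b]___   read b → write b, move →, go to s3
s3 | c_cb[_]__   read _ → write c, move →, go to s2
s2 | c_cbc[_]_   read _ → write b, move →, go to s1
s1 | c_cbcb[_]   read _ → write c, move ←, go to s3
s3 | c_cbc[b]c   read b → write c, move ←, go to s0
s0 | c_cb[c]cc   read c → write _, move →, go to s2
s2 | c_cb_[c]c   read c → write _, move ←, go to s2
s2 | c_cb[_]_c   read _ → write b, move →, go to s1
s1 | c_cbb[_]c   read _ → write c, move ←, go to s3
s3 | c_cb[b]cc   read b → write c, move ←, go to s0
s0 | c_c[b]ccc   read b → write b, move →, go to s3
s3 | c_cb[c]cc   read c → write a, move ←, go to s2
s2 | c_c[b]acc
After 15 steps: state s2, head at 3, tape c_cbacc.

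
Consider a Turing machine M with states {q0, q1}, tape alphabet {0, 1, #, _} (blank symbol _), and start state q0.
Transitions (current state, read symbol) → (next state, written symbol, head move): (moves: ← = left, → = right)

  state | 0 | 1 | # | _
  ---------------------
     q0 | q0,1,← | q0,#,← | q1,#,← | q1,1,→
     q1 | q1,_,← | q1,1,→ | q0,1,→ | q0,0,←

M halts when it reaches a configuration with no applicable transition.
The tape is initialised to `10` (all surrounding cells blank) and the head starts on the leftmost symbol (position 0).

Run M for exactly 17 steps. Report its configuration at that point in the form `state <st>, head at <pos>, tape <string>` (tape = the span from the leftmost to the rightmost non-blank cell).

state q0, head at -1, tape 11###

state=q0 head=0 tape=___[1]0   (q0,1)→(q0,#,←)
state=q0 head=-1 tape=__[_]#0   (q0,_)→(q1,1,→)
state=q1 head=0 tape=__1[#]0   (q1,#)→(q0,1,→)
state=q0 head=1 tape=__11[0]   (q0,0)→(q0,1,←)
state=q0 head=0 tape=__1[1]1   (q0,1)→(q0,#,←)
state=q0 head=-1 tape=__[1]#1   (q0,1)→(q0,#,←)
state=q0 head=-2 tape=_[_]##1   (q0,_)→(q1,1,→)
state=q1 head=-1 tape=_1[#]#1   (q1,#)→(q0,1,→)
state=q0 head=0 tape=_11[#]1   (q0,#)→(q1,#,←)
state=q1 head=-1 tape=_1[1]#1   (q1,1)→(q1,1,→)
state=q1 head=0 tape=_11[#]1   (q1,#)→(q0,1,→)
state=q0 head=1 tape=_111[1]   (q0,1)→(q0,#,←)
state=q0 head=0 tape=_11[1]#   (q0,1)→(q0,#,←)
state=q0 head=-1 tape=_1[1]##   (q0,1)→(q0,#,←)
state=q0 head=-2 tape=_[1]###   (q0,1)→(q0,#,←)
state=q0 head=-3 tape=[_]####   (q0,_)→(q1,1,→)
state=q1 head=-2 tape=1[#]###   (q1,#)→(q0,1,→)
state=q0 head=-1 tape=11[#]##
After 17 steps: state q0, head at -1, tape 11###.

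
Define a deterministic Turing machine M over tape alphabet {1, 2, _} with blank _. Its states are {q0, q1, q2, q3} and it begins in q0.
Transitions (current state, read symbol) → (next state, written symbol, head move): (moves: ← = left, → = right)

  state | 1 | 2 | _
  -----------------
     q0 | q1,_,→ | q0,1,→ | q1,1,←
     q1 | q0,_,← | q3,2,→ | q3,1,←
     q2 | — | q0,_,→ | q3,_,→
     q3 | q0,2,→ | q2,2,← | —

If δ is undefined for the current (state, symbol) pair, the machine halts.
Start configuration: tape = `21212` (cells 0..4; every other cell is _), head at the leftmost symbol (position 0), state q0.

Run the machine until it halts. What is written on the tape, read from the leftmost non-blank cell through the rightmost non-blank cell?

11_1_111

q0 | ___[2]1212_   read 2 → write 1, move →, go to q0
q0 | ___1[1]212_   read 1 → write _, move →, go to q1
q1 | ___1_[2]12_   read 2 → write 2, move →, go to q3
q3 | ___1_2[1]2_   read 1 → write 2, move →, go to q0
q0 | ___1_22[2]_   read 2 → write 1, move →, go to q0
q0 | ___1_221[_]   read _ → write 1, move ←, go to q1
q1 | ___1_22[1]1   read 1 → write _, move ←, go to q0
q0 | ___1_2[2]_1   read 2 → write 1, move →, go to q0
q0 | ___1_21[_]1   read _ → write 1, move ←, go to q1
q1 | ___1_2[1]11   read 1 → write _, move ←, go to q0
q0 | ___1_[2]_11   read 2 → write 1, move →, go to q0
q0 | ___1_1[_]11   read _ → write 1, move ←, go to q1
q1 | ___1_[1]111   read 1 → write _, move ←, go to q0
q0 | ___1[_]_111   read _ → write 1, move ←, go to q1
q1 | ___[1]1_111   read 1 → write _, move ←, go to q0
q0 | __[_]_1_111   read _ → write 1, move ←, go to q1
q1 | _[_]1_1_111   read _ → write 1, move ←, go to q3
q3 | [_]11_1_111
The non-blank tape span at halt is 11_1_111.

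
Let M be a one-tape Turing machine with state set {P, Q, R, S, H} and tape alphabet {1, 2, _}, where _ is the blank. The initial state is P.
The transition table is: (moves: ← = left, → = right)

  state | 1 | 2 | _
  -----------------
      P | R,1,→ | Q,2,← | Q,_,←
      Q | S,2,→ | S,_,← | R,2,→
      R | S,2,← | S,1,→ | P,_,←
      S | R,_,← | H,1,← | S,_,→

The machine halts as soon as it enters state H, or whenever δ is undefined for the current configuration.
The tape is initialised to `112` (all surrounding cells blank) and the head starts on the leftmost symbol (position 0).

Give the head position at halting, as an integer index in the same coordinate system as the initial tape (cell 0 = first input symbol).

0

P | ____[1]12   read 1 → write 1, move →, go to R
R | ____1[1]2   read 1 → write 2, move ←, go to S
S | ____[1]22   read 1 → write _, move ←, go to R
R | ___[_]_22   read _ → write _, move ←, go to P
P | __[_]__22   read _ → write _, move ←, go to Q
Q | _[_]___22   read _ → write 2, move →, go to R
R | _2[_]__22   read _ → write _, move ←, go to P
P | _[2]___22   read 2 → write 2, move ←, go to Q
Q | [_]2___22   read _ → write 2, move →, go to R
R | 2[2]___22   read 2 → write 1, move →, go to S
S | 21[_]__22   read _ → write _, move →, go to S
S | 21_[_]_22   read _ → write _, move →, go to S
S | 21__[_]22   read _ → write _, move →, go to S
S | 21___[2]2   read 2 → write 1, move ←, go to H
H | 21__[_]12
At halt the head is at cell 0.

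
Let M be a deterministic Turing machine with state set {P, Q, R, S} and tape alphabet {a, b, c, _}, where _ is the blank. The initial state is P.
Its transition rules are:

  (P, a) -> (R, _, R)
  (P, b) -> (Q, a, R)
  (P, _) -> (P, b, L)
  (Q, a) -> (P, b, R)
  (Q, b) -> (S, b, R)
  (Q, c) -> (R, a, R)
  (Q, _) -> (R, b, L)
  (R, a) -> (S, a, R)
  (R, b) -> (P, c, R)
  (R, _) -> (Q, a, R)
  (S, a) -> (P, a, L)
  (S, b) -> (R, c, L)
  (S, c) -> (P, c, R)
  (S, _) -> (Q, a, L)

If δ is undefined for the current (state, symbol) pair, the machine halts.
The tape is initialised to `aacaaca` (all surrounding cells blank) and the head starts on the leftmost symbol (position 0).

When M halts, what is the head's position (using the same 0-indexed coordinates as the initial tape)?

P | [a]acaaca___   read a → write _, move R, go to R
R | _[a]caaca___   read a → write a, move R, go to S
S | _a[c]aaca___   read c → write c, move R, go to P
P | _ac[a]aca___   read a → write _, move R, go to R
R | _ac_[a]ca___   read a → write a, move R, go to S
S | _ac_a[c]a___   read c → write c, move R, go to P
P | _ac_ac[a]___   read a → write _, move R, go to R
R | _ac_ac_[_]__   read _ → write a, move R, go to Q
Q | _ac_ac_a[_]_   read _ → write b, move L, go to R
R | _ac_ac_[a]b_   read a → write a, move R, go to S
S | _ac_ac_a[b]_   read b → write c, move L, go to R
R | _ac_ac_[a]c_   read a → write a, move R, go to S
S | _ac_ac_a[c]_   read c → write c, move R, go to P
P | _ac_ac_ac[_]   read _ → write b, move L, go to P
P | _ac_ac_a[c]b
At halt the head is at cell 8.

8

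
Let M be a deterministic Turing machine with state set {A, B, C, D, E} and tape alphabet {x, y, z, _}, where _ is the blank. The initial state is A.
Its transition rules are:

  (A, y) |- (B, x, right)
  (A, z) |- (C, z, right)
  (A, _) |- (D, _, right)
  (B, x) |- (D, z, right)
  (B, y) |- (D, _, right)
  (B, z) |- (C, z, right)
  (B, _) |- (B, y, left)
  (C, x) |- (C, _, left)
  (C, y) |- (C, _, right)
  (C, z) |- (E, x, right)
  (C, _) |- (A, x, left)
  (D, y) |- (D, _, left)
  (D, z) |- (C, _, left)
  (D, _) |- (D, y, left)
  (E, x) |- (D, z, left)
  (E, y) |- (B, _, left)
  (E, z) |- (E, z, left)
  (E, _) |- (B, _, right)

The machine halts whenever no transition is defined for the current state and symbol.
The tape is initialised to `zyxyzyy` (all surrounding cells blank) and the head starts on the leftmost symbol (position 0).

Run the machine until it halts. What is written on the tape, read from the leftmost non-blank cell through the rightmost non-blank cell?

x__yyzyy

state=A head=0 tape=__[z]yxyzyy   (A,z)→(C,z,right)
state=C head=1 tape=__z[y]xyzyy   (C,y)→(C,_,right)
state=C head=2 tape=__z_[x]yzyy   (C,x)→(C,_,left)
state=C head=1 tape=__z[_]_yzyy   (C,_)→(A,x,left)
state=A head=0 tape=__[z]x_yzyy   (A,z)→(C,z,right)
state=C head=1 tape=__z[x]_yzyy   (C,x)→(C,_,left)
state=C head=0 tape=__[z]__yzyy   (C,z)→(E,x,right)
state=E head=1 tape=__x[_]_yzyy   (E,_)→(B,_,right)
state=B head=2 tape=__x_[_]yzyy   (B,_)→(B,y,left)
state=B head=1 tape=__x[_]yyzyy   (B,_)→(B,y,left)
state=B head=0 tape=__[x]yyyzyy   (B,x)→(D,z,right)
state=D head=1 tape=__z[y]yyzyy   (D,y)→(D,_,left)
state=D head=0 tape=__[z]_yyzyy   (D,z)→(C,_,left)
state=C head=-1 tape=_[_]__yyzyy   (C,_)→(A,x,left)
state=A head=-2 tape=[_]x__yyzyy   (A,_)→(D,_,right)
state=D head=-1 tape=_[x]__yyzyy
The non-blank tape span at halt is x__yyzyy.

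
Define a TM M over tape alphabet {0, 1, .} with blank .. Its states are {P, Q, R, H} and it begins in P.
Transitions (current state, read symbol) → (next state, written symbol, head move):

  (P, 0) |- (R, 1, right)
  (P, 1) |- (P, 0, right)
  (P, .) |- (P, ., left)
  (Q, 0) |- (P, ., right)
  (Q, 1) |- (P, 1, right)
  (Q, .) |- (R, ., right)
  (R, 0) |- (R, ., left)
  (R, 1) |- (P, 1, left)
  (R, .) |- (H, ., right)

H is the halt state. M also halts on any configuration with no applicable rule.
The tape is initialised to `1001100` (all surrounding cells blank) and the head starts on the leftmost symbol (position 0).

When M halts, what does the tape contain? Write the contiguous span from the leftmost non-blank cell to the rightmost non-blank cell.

state=P head=0 tape=[1]001100   (P,1)→(P,0,right)
state=P head=1 tape=0[0]01100   (P,0)→(R,1,right)
state=R head=2 tape=01[0]1100   (R,0)→(R,.,left)
state=R head=1 tape=0[1].1100   (R,1)→(P,1,left)
state=P head=0 tape=[0]1.1100   (P,0)→(R,1,right)
state=R head=1 tape=1[1].1100   (R,1)→(P,1,left)
state=P head=0 tape=[1]1.1100   (P,1)→(P,0,right)
state=P head=1 tape=0[1].1100   (P,1)→(P,0,right)
state=P head=2 tape=00[.]1100   (P,.)→(P,.,left)
state=P head=1 tape=0[0].1100   (P,0)→(R,1,right)
state=R head=2 tape=01[.]1100   (R,.)→(H,.,right)
state=H head=3 tape=01.[1]100
The non-blank tape span at halt is 01.1100.

01.1100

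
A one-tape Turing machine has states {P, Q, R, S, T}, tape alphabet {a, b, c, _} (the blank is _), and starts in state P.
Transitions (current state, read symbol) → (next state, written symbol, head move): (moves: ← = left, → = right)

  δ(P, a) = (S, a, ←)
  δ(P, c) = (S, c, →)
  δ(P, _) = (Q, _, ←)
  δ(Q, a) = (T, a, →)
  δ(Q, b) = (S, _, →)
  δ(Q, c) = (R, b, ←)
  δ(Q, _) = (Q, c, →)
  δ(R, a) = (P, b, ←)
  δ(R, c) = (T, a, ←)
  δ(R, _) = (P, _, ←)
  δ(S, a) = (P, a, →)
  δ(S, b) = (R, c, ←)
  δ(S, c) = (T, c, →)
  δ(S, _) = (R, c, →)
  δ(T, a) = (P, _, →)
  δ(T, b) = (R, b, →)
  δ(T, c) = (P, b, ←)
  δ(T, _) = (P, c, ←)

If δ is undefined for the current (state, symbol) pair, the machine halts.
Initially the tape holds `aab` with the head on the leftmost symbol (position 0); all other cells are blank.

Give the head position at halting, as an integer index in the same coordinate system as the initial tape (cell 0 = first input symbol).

P | ______[a]ab   read a → write a, move ←, go to S
S | _____[_]aab   read _ → write c, move →, go to R
R | _____c[a]ab   read a → write b, move ←, go to P
P | _____[c]bab   read c → write c, move →, go to S
S | _____c[b]ab   read b → write c, move ←, go to R
R | _____[c]cab   read c → write a, move ←, go to T
T | ____[_]acab   read _ → write c, move ←, go to P
P | ___[_]cacab   read _ → write _, move ←, go to Q
Q | __[_]_cacab   read _ → write c, move →, go to Q
Q | __c[_]cacab   read _ → write c, move →, go to Q
Q | __cc[c]acab   read c → write b, move ←, go to R
R | __c[c]bacab   read c → write a, move ←, go to T
T | __[c]abacab   read c → write b, move ←, go to P
P | _[_]babacab   read _ → write _, move ←, go to Q
Q | [_]_babacab   read _ → write c, move →, go to Q
Q | c[_]babacab   read _ → write c, move →, go to Q
Q | cc[b]abacab   read b → write _, move →, go to S
S | cc_[a]bacab   read a → write a, move →, go to P
P | cc_a[b]acab
At halt the head is at cell -2.

-2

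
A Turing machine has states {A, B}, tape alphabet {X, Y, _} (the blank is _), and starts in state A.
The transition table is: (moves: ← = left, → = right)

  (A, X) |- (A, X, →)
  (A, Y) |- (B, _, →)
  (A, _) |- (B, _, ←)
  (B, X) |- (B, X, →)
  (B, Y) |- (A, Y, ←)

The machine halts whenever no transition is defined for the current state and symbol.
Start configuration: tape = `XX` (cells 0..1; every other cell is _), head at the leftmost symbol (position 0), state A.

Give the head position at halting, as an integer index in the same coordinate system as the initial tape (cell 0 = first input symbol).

2

A | [X]X_   read X → write X, move →, go to A
A | X[X]_   read X → write X, move →, go to A
A | XX[_]   read _ → write _, move ←, go to B
B | X[X]_   read X → write X, move →, go to B
B | XX[_]
At halt the head is at cell 2.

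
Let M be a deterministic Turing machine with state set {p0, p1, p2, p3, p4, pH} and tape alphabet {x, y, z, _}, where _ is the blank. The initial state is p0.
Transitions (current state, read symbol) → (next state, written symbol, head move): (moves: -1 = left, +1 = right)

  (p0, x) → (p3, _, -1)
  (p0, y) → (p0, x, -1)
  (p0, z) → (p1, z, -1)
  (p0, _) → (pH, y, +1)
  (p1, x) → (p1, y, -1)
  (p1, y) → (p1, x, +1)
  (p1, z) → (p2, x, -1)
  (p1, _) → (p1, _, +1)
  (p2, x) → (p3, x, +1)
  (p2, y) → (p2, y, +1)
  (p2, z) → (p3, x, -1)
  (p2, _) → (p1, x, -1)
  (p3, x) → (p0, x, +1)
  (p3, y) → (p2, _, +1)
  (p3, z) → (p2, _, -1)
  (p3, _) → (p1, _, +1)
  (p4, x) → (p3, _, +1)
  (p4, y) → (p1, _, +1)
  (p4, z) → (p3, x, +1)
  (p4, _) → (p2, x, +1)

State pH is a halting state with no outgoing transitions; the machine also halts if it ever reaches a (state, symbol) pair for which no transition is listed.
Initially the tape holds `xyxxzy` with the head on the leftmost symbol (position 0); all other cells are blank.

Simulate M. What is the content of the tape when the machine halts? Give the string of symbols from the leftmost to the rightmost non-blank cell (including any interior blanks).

xxxyx

state=p0 head=0 tape=_[x]yxxzy   (p0,x)→(p3,_,-1)
state=p3 head=-1 tape=[_]_yxxzy   (p3,_)→(p1,_,+1)
state=p1 head=0 tape=_[_]yxxzy   (p1,_)→(p1,_,+1)
state=p1 head=1 tape=__[y]xxzy   (p1,y)→(p1,x,+1)
state=p1 head=2 tape=__x[x]xzy   (p1,x)→(p1,y,-1)
state=p1 head=1 tape=__[x]yxzy   (p1,x)→(p1,y,-1)
state=p1 head=0 tape=_[_]yyxzy   (p1,_)→(p1,_,+1)
state=p1 head=1 tape=__[y]yxzy   (p1,y)→(p1,x,+1)
state=p1 head=2 tape=__x[y]xzy   (p1,y)→(p1,x,+1)
state=p1 head=3 tape=__xx[x]zy   (p1,x)→(p1,y,-1)
state=p1 head=2 tape=__x[x]yzy   (p1,x)→(p1,y,-1)
state=p1 head=1 tape=__[x]yyzy   (p1,x)→(p1,y,-1)
state=p1 head=0 tape=_[_]yyyzy   (p1,_)→(p1,_,+1)
state=p1 head=1 tape=__[y]yyzy   (p1,y)→(p1,x,+1)
state=p1 head=2 tape=__x[y]yzy   (p1,y)→(p1,x,+1)
state=p1 head=3 tape=__xx[y]zy   (p1,y)→(p1,x,+1)
state=p1 head=4 tape=__xxx[z]y   (p1,z)→(p2,x,-1)
state=p2 head=3 tape=__xx[x]xy   (p2,x)→(p3,x,+1)
state=p3 head=4 tape=__xxx[x]y   (p3,x)→(p0,x,+1)
state=p0 head=5 tape=__xxxx[y]   (p0,y)→(p0,x,-1)
state=p0 head=4 tape=__xxx[x]x   (p0,x)→(p3,_,-1)
state=p3 head=3 tape=__xx[x]_x   (p3,x)→(p0,x,+1)
state=p0 head=4 tape=__xxx[_]x   (p0,_)→(pH,y,+1)
state=pH head=5 tape=__xxxy[x]
The non-blank tape span at halt is xxxyx.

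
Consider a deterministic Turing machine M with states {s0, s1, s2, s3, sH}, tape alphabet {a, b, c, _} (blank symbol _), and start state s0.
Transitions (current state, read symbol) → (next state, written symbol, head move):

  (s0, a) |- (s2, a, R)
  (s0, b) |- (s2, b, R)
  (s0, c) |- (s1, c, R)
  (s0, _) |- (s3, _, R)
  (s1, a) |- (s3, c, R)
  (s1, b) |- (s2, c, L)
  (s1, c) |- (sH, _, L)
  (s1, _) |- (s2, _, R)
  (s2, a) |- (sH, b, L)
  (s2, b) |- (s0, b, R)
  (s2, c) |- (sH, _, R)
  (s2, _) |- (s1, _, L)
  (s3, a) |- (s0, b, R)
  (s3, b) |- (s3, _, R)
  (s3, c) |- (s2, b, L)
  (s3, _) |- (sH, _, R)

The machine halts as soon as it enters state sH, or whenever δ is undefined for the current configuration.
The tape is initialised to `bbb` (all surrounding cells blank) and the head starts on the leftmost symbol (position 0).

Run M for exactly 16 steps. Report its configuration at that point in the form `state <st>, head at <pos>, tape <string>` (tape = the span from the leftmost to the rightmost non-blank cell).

state s2, head at 4, tape bbc

state=s0 head=0 tape=[b]bb__   (s0,b)→(s2,b,R)
state=s2 head=1 tape=b[b]b__   (s2,b)→(s0,b,R)
state=s0 head=2 tape=bb[b]__   (s0,b)→(s2,b,R)
state=s2 head=3 tape=bbb[_]_   (s2,_)→(s1,_,L)
state=s1 head=2 tape=bb[b]__   (s1,b)→(s2,c,L)
state=s2 head=1 tape=b[b]c__   (s2,b)→(s0,b,R)
state=s0 head=2 tape=bb[c]__   (s0,c)→(s1,c,R)
state=s1 head=3 tape=bbc[_]_   (s1,_)→(s2,_,R)
state=s2 head=4 tape=bbc_[_]   (s2,_)→(s1,_,L)
state=s1 head=3 tape=bbc[_]_   (s1,_)→(s2,_,R)
state=s2 head=4 tape=bbc_[_]   (s2,_)→(s1,_,L)
state=s1 head=3 tape=bbc[_]_   (s1,_)→(s2,_,R)
state=s2 head=4 tape=bbc_[_]   (s2,_)→(s1,_,L)
state=s1 head=3 tape=bbc[_]_   (s1,_)→(s2,_,R)
state=s2 head=4 tape=bbc_[_]   (s2,_)→(s1,_,L)
state=s1 head=3 tape=bbc[_]_   (s1,_)→(s2,_,R)
state=s2 head=4 tape=bbc_[_]
After 16 steps: state s2, head at 4, tape bbc.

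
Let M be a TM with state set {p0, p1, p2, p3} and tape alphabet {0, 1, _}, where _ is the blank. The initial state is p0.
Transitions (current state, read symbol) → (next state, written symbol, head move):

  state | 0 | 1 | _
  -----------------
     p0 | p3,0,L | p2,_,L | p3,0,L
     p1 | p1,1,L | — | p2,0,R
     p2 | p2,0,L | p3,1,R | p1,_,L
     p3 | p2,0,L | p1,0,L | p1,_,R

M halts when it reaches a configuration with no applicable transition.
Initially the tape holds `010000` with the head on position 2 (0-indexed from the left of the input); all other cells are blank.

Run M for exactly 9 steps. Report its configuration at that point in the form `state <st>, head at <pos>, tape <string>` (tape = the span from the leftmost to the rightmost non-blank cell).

state=p0 head=2 tape=_01[0]000   (p0,0)→(p3,0,L)
state=p3 head=1 tape=_0[1]0000   (p3,1)→(p1,0,L)
state=p1 head=0 tape=_[0]00000   (p1,0)→(p1,1,L)
state=p1 head=-1 tape=[_]100000   (p1,_)→(p2,0,R)
state=p2 head=0 tape=0[1]00000   (p2,1)→(p3,1,R)
state=p3 head=1 tape=01[0]0000   (p3,0)→(p2,0,L)
state=p2 head=0 tape=0[1]00000   (p2,1)→(p3,1,R)
state=p3 head=1 tape=01[0]0000   (p3,0)→(p2,0,L)
state=p2 head=0 tape=0[1]00000   (p2,1)→(p3,1,R)
state=p3 head=1 tape=01[0]0000
After 9 steps: state p3, head at 1, tape 0100000.

state p3, head at 1, tape 0100000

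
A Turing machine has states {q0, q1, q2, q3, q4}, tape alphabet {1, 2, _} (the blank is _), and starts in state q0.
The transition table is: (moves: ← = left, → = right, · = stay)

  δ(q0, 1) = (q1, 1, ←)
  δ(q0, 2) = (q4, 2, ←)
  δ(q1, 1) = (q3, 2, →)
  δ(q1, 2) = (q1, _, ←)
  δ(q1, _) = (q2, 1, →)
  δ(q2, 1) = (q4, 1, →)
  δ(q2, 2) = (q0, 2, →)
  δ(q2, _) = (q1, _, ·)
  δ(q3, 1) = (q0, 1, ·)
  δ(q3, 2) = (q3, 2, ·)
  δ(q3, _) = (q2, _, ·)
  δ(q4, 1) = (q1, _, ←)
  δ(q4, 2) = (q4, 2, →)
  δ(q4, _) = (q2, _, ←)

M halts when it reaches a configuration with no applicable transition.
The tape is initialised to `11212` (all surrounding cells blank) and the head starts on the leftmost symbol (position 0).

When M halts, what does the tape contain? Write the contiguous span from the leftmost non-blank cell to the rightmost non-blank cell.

state=q0 head=0 tape=_[1]1212_   (q0,1)→(q1,1,←)
state=q1 head=-1 tape=[_]11212_   (q1,_)→(q2,1,→)
state=q2 head=0 tape=1[1]1212_   (q2,1)→(q4,1,→)
state=q4 head=1 tape=11[1]212_   (q4,1)→(q1,_,←)
state=q1 head=0 tape=1[1]_212_   (q1,1)→(q3,2,→)
state=q3 head=1 tape=12[_]212_   (q3,_)→(q2,_,·)
state=q2 head=1 tape=12[_]212_   (q2,_)→(q1,_,·)
state=q1 head=1 tape=12[_]212_   (q1,_)→(q2,1,→)
state=q2 head=2 tape=121[2]12_   (q2,2)→(q0,2,→)
state=q0 head=3 tape=1212[1]2_   (q0,1)→(q1,1,←)
state=q1 head=2 tape=121[2]12_   (q1,2)→(q1,_,←)
state=q1 head=1 tape=12[1]_12_   (q1,1)→(q3,2,→)
state=q3 head=2 tape=122[_]12_   (q3,_)→(q2,_,·)
state=q2 head=2 tape=122[_]12_   (q2,_)→(q1,_,·)
state=q1 head=2 tape=122[_]12_   (q1,_)→(q2,1,→)
state=q2 head=3 tape=1221[1]2_   (q2,1)→(q4,1,→)
state=q4 head=4 tape=12211[2]_   (q4,2)→(q4,2,→)
state=q4 head=5 tape=122112[_]   (q4,_)→(q2,_,←)
state=q2 head=4 tape=12211[2]_   (q2,2)→(q0,2,→)
state=q0 head=5 tape=122112[_]
The non-blank tape span at halt is 122112.

122112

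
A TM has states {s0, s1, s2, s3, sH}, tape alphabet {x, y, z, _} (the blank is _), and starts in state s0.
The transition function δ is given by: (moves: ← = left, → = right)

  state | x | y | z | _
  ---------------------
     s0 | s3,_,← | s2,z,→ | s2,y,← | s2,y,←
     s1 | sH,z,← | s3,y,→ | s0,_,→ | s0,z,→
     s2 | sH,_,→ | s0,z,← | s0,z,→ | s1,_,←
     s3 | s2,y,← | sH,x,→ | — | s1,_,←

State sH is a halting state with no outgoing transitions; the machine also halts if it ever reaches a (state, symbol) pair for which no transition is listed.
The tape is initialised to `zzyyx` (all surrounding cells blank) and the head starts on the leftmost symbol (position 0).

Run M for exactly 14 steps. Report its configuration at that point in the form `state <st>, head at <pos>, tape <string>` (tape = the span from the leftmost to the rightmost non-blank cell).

s0 | __[z]zyyx   read z → write y, move ←, go to s2
s2 | _[_]yzyyx   read _ → write _, move ←, go to s1
s1 | [_]_yzyyx   read _ → write z, move →, go to s0
s0 | z[_]yzyyx   read _ → write y, move ←, go to s2
s2 | [z]yyzyyx   read z → write z, move →, go to s0
s0 | z[y]yzyyx   read y → write z, move →, go to s2
s2 | zz[y]zyyx   read y → write z, move ←, go to s0
s0 | z[z]zzyyx   read z → write y, move ←, go to s2
s2 | [z]yzzyyx   read z → write z, move →, go to s0
s0 | z[y]zzyyx   read y → write z, move →, go to s2
s2 | zz[z]zyyx   read z → write z, move →, go to s0
s0 | zzz[z]yyx   read z → write y, move ←, go to s2
s2 | zz[z]yyyx   read z → write z, move →, go to s0
s0 | zzz[y]yyx   read y → write z, move →, go to s2
s2 | zzzz[y]yx
After 14 steps: state s2, head at 2, tape zzzzyyx.

state s2, head at 2, tape zzzzyyx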